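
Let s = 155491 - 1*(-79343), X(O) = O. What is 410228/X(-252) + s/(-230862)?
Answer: -564078778/346293 ≈ -1628.9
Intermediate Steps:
s = 234834 (s = 155491 + 79343 = 234834)
410228/X(-252) + s/(-230862) = 410228/(-252) + 234834/(-230862) = 410228*(-1/252) + 234834*(-1/230862) = -14651/9 - 39139/38477 = -564078778/346293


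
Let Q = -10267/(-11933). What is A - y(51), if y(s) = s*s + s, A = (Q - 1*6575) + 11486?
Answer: 26966914/11933 ≈ 2259.9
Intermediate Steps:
Q = 10267/11933 (Q = -10267*(-1/11933) = 10267/11933 ≈ 0.86039)
A = 58613230/11933 (A = (10267/11933 - 1*6575) + 11486 = (10267/11933 - 6575) + 11486 = -78449208/11933 + 11486 = 58613230/11933 ≈ 4911.9)
y(s) = s + s² (y(s) = s² + s = s + s²)
A - y(51) = 58613230/11933 - 51*(1 + 51) = 58613230/11933 - 51*52 = 58613230/11933 - 1*2652 = 58613230/11933 - 2652 = 26966914/11933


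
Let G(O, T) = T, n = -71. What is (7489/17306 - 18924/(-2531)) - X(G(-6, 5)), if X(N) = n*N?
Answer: 15895980933/43801486 ≈ 362.91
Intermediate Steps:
X(N) = -71*N
(7489/17306 - 18924/(-2531)) - X(G(-6, 5)) = (7489/17306 - 18924/(-2531)) - (-71)*5 = (7489*(1/17306) - 18924*(-1/2531)) - 1*(-355) = (7489/17306 + 18924/2531) + 355 = 346453403/43801486 + 355 = 15895980933/43801486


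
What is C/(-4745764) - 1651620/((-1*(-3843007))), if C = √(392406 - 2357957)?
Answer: -1651620/3843007 - I*√1965551/4745764 ≈ -0.42977 - 0.00029542*I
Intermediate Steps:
C = I*√1965551 (C = √(-1965551) = I*√1965551 ≈ 1402.0*I)
C/(-4745764) - 1651620/((-1*(-3843007))) = (I*√1965551)/(-4745764) - 1651620/((-1*(-3843007))) = (I*√1965551)*(-1/4745764) - 1651620/3843007 = -I*√1965551/4745764 - 1651620*1/3843007 = -I*√1965551/4745764 - 1651620/3843007 = -1651620/3843007 - I*√1965551/4745764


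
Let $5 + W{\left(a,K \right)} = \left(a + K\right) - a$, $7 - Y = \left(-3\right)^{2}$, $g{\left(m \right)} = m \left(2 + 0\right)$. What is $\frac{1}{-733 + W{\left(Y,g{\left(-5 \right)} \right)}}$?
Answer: $- \frac{1}{748} \approx -0.0013369$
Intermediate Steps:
$g{\left(m \right)} = 2 m$ ($g{\left(m \right)} = m 2 = 2 m$)
$Y = -2$ ($Y = 7 - \left(-3\right)^{2} = 7 - 9 = -2$)
$W{\left(a,K \right)} = -5 + K$ ($W{\left(a,K \right)} = -5 + \left(\left(a + K\right) - a\right) = -5 + \left(\left(K + a\right) - a\right) = -5 + K$)
$\frac{1}{-733 + W{\left(Y,g{\left(-5 \right)} \right)}} = \frac{1}{-733 + \left(-5 + 2 \left(-5\right)\right)} = \frac{1}{-733 - 15} = \frac{1}{-748} = - \frac{1}{748}$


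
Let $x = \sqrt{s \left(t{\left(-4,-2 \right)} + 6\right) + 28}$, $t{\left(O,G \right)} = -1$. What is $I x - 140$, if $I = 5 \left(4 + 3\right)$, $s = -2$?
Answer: $-140 + 105 \sqrt{2} \approx 8.4924$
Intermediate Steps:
$x = 3 \sqrt{2}$ ($x = \sqrt{- 2 \left(-1 + 6\right) + 28} = \sqrt{\left(-2\right) 5 + 28} = \sqrt{-10 + 28} = \sqrt{18} = 3 \sqrt{2} \approx 4.2426$)
$I = 35$ ($I = 5 \cdot 7 = 35$)
$I x - 140 = 35 \cdot 3 \sqrt{2} - 140 = 105 \sqrt{2} - 140 = -140 + 105 \sqrt{2}$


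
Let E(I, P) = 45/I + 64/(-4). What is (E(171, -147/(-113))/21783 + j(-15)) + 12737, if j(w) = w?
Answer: 5265342895/413877 ≈ 12722.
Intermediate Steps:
E(I, P) = -16 + 45/I (E(I, P) = 45/I + 64*(-¼) = 45/I - 16 = -16 + 45/I)
(E(171, -147/(-113))/21783 + j(-15)) + 12737 = ((-16 + 45/171)/21783 - 15) + 12737 = ((-16 + 45*(1/171))*(1/21783) - 15) + 12737 = ((-16 + 5/19)*(1/21783) - 15) + 12737 = (-299/19*1/21783 - 15) + 12737 = (-299/413877 - 15) + 12737 = -6208454/413877 + 12737 = 5265342895/413877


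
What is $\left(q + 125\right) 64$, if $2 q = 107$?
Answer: $11424$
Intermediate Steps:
$q = \frac{107}{2}$ ($q = \frac{1}{2} \cdot 107 = \frac{107}{2} \approx 53.5$)
$\left(q + 125\right) 64 = \left(\frac{107}{2} + 125\right) 64 = \frac{357}{2} \cdot 64 = 11424$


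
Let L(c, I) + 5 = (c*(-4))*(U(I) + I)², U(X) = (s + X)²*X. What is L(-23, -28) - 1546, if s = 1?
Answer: 38437009649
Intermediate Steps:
U(X) = X*(1 + X)² (U(X) = (1 + X)²*X = X*(1 + X)²)
L(c, I) = -5 - 4*c*(I + I*(1 + I)²)² (L(c, I) = -5 + (c*(-4))*(I*(1 + I)² + I)² = -5 + (-4*c)*(I + I*(1 + I)²)² = -5 - 4*c*(I + I*(1 + I)²)²)
L(-23, -28) - 1546 = (-5 - 4*(-23)*(-28)²*(1 + (1 - 28)²)²) - 1546 = (-5 - 4*(-23)*784*(1 + (-27)²)²) - 1546 = (-5 - 4*(-23)*784*(1 + 729)²) - 1546 = (-5 - 4*(-23)*784*730²) - 1546 = (-5 - 4*(-23)*784*532900) - 1546 = (-5 + 38437011200) - 1546 = 38437011195 - 1546 = 38437009649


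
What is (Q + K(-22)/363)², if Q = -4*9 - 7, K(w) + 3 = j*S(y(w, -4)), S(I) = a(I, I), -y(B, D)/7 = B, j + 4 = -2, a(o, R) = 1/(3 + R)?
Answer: 667538020900/360886009 ≈ 1849.7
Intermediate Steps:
j = -6 (j = -4 - 2 = -6)
y(B, D) = -7*B
S(I) = 1/(3 + I)
K(w) = -3 - 6/(3 - 7*w)
Q = -43 (Q = -36 - 7 = -43)
(Q + K(-22)/363)² = (-43 + (3*(5 - 7*(-22))/(-3 + 7*(-22)))/363)² = (-43 + (3*(5 + 154)/(-3 - 154))*(1/363))² = (-43 + (3*159/(-157))*(1/363))² = (-43 + (3*(-1/157)*159)*(1/363))² = (-43 - 477/157*1/363)² = (-43 - 159/18997)² = (-817030/18997)² = 667538020900/360886009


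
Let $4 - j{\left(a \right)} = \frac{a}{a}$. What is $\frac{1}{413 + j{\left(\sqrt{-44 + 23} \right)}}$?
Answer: $\frac{1}{416} \approx 0.0024038$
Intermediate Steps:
$j{\left(a \right)} = 3$ ($j{\left(a \right)} = 4 - \frac{a}{a} = 4 - 1 = 3$)
$\frac{1}{413 + j{\left(\sqrt{-44 + 23} \right)}} = \frac{1}{413 + 3} = \frac{1}{416}$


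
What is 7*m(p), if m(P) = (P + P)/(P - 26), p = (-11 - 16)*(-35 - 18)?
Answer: 20034/1405 ≈ 14.259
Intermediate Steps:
p = 1431 (p = -27*(-53) = 1431)
m(P) = 2*P/(-26 + P) (m(P) = (2*P)/(-26 + P) = 2*P/(-26 + P))
7*m(p) = 7*(2*1431/(-26 + 1431)) = 7*(2*1431/1405) = 7*(2*1431*(1/1405)) = 7*(2862/1405) = 20034/1405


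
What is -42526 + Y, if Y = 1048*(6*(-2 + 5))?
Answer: -23662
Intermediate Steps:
Y = 18864 (Y = 1048*(6*3) = 1048*18 = 18864)
-42526 + Y = -42526 + 18864 = -23662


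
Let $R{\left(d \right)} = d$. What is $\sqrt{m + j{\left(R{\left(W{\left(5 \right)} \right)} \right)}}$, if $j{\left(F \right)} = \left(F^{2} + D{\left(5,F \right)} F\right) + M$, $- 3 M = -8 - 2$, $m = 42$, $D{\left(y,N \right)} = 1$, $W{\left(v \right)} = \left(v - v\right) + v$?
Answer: $\frac{\sqrt{678}}{3} \approx 8.6795$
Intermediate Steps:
$W{\left(v \right)} = v$ ($W{\left(v \right)} = 0 + v = v$)
$M = \frac{10}{3}$ ($M = - \frac{-8 - 2}{3} = \left(- \frac{1}{3}\right) \left(-10\right) = \frac{10}{3} \approx 3.3333$)
$j{\left(F \right)} = \frac{10}{3} + F + F^{2}$ ($j{\left(F \right)} = \left(F^{2} + 1 F\right) + \frac{10}{3} = \left(F^{2} + F\right) + \frac{10}{3} = \left(F + F^{2}\right) + \frac{10}{3} = \frac{10}{3} + F + F^{2}$)
$\sqrt{m + j{\left(R{\left(W{\left(5 \right)} \right)} \right)}} = \sqrt{42 + \left(\frac{10}{3} + 5 + 5^{2}\right)} = \sqrt{42 + \left(\frac{10}{3} + 5 + 25\right)} = \sqrt{42 + \frac{100}{3}} = \sqrt{\frac{226}{3}} = \frac{\sqrt{678}}{3}$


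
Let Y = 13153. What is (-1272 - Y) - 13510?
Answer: -27935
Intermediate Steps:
(-1272 - Y) - 13510 = (-1272 - 1*13153) - 13510 = (-1272 - 13153) - 13510 = -14425 - 13510 = -27935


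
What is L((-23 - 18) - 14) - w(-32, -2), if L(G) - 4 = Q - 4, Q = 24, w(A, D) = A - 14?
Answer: 70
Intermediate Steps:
w(A, D) = -14 + A
L(G) = 24 (L(G) = 4 + (24 - 4) = 4 + 20 = 24)
L((-23 - 18) - 14) - w(-32, -2) = 24 - (-14 - 32) = 24 - 1*(-46) = 24 + 46 = 70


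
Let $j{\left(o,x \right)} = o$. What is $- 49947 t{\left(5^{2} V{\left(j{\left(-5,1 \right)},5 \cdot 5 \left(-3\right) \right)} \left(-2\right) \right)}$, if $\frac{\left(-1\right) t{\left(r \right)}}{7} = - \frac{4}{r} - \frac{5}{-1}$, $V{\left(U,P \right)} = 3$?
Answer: $\frac{43936711}{25} \approx 1.7575 \cdot 10^{6}$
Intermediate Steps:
$t{\left(r \right)} = -35 + \frac{28}{r}$ ($t{\left(r \right)} = - 7 \left(- \frac{4}{r} - \frac{5}{-1}\right) = - 7 \left(- \frac{4}{r} - -5\right) = - 7 \left(- \frac{4}{r} + 5\right) = - 7 \left(5 - \frac{4}{r}\right) = -35 + \frac{28}{r}$)
$- 49947 t{\left(5^{2} V{\left(j{\left(-5,1 \right)},5 \cdot 5 \left(-3\right) \right)} \left(-2\right) \right)} = - 49947 \left(-35 + \frac{28}{5^{2} \cdot 3 \left(-2\right)}\right) = - 49947 \left(-35 + \frac{28}{25 \cdot 3 \left(-2\right)}\right) = - 49947 \left(-35 + \frac{28}{75 \left(-2\right)}\right) = - 49947 \left(-35 + \frac{28}{-150}\right) = - 49947 \left(-35 + 28 \left(- \frac{1}{150}\right)\right) = - 49947 \left(-35 - \frac{14}{75}\right) = \left(-49947\right) \left(- \frac{2639}{75}\right) = \frac{43936711}{25}$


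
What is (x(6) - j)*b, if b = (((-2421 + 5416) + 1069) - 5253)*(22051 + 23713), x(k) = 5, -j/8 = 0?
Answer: -272066980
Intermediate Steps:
j = 0 (j = -8*0 = 0)
b = -54413396 (b = ((2995 + 1069) - 5253)*45764 = (4064 - 5253)*45764 = -1189*45764 = -54413396)
(x(6) - j)*b = (5 - 1*0)*(-54413396) = (5 + 0)*(-54413396) = 5*(-54413396) = -272066980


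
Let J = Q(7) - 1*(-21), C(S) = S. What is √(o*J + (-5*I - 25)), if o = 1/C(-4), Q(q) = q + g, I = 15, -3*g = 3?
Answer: I*√427/2 ≈ 10.332*I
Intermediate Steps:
g = -1 (g = -⅓*3 = -1)
Q(q) = -1 + q (Q(q) = q - 1 = -1 + q)
o = -¼ (o = 1/(-4) = -¼ ≈ -0.25000)
J = 27 (J = (-1 + 7) - 1*(-21) = 6 + 21 = 27)
√(o*J + (-5*I - 25)) = √(-¼*27 + (-5*15 - 25)) = √(-27/4 + (-75 - 25)) = √(-27/4 - 100) = √(-427/4) = I*√427/2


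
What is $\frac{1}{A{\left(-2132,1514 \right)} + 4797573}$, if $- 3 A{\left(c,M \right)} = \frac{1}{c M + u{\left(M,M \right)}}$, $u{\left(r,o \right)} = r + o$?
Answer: $\frac{9674460}{46413928085581} \approx 2.0844 \cdot 10^{-7}$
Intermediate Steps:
$u{\left(r,o \right)} = o + r$
$A{\left(c,M \right)} = - \frac{1}{3 \left(2 M + M c\right)}$ ($A{\left(c,M \right)} = - \frac{1}{3 \left(c M + \left(M + M\right)\right)} = - \frac{1}{3 \left(M c + 2 M\right)} = - \frac{1}{3 \left(2 M + M c\right)}$)
$\frac{1}{A{\left(-2132,1514 \right)} + 4797573} = \frac{1}{- \frac{1}{3 \cdot 1514 \left(2 - 2132\right)} + 4797573} = \frac{1}{\left(- \frac{1}{3}\right) \frac{1}{1514} \frac{1}{-2130} + 4797573} = \frac{1}{\left(- \frac{1}{3}\right) \frac{1}{1514} \left(- \frac{1}{2130}\right) + 4797573} = \frac{1}{\frac{1}{9674460} + 4797573} = \frac{1}{\frac{46413928085581}{9674460}} = \frac{9674460}{46413928085581}$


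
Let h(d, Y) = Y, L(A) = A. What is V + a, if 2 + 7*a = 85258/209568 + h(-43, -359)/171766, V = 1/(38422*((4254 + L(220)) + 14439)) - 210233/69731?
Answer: -5175566507046904989272009/1596013305163306277282832 ≈ -3.2428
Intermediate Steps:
V = -152771125331907/50671794368066 (V = 1/(38422*((4254 + 220) + 14439)) - 210233/69731 = 1/(38422*(4474 + 14439)) - 210233*1/69731 = (1/38422)/18913 - 210233/69731 = (1/38422)*(1/18913) - 210233/69731 = 1/726675286 - 210233/69731 = -152771125331907/50671794368066 ≈ -3.0149)
a = -14356030865/62994149904 (a = -2/7 + (85258/209568 - 359/171766)/7 = -2/7 + (85258*(1/209568) - 359*1/171766)/7 = -2/7 + (42629/104784 - 359/171766)/7 = -2/7 + (1/7)*(3642297679/8999164272) = -2/7 + 3642297679/62994149904 = -14356030865/62994149904 ≈ -0.22789)
V + a = -152771125331907/50671794368066 - 14356030865/62994149904 = -5175566507046904989272009/1596013305163306277282832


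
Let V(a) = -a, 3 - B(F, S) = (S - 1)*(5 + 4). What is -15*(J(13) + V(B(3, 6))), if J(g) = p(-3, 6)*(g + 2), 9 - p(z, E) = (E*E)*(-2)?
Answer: -18855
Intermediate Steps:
p(z, E) = 9 + 2*E² (p(z, E) = 9 - E*E*(-2) = 9 - E²*(-2) = 9 - (-2)*E² = 9 + 2*E²)
B(F, S) = 12 - 9*S (B(F, S) = 3 - (S - 1)*(5 + 4) = 3 - (-1 + S)*9 = 3 - (-9 + 9*S) = 3 + (9 - 9*S) = 12 - 9*S)
J(g) = 162 + 81*g (J(g) = (9 + 2*6²)*(g + 2) = (9 + 2*36)*(2 + g) = (9 + 72)*(2 + g) = 81*(2 + g) = 162 + 81*g)
-15*(J(13) + V(B(3, 6))) = -15*((162 + 81*13) - (12 - 9*6)) = -15*((162 + 1053) - (12 - 54)) = -15*(1215 - 1*(-42)) = -15*(1215 + 42) = -15*1257 = -18855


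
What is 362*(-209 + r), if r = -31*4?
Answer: -120546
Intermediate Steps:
r = -124
362*(-209 + r) = 362*(-209 - 124) = 362*(-333) = -120546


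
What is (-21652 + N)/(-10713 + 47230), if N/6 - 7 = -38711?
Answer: -253876/36517 ≈ -6.9523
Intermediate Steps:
N = -232224 (N = 42 + 6*(-38711) = 42 - 232266 = -232224)
(-21652 + N)/(-10713 + 47230) = (-21652 - 232224)/(-10713 + 47230) = -253876/36517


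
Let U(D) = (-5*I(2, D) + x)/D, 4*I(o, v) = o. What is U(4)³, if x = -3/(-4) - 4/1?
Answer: -12167/4096 ≈ -2.9705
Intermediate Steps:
x = -13/4 (x = -3*(-¼) - 4*1 = ¾ - 4 = -13/4 ≈ -3.2500)
I(o, v) = o/4
U(D) = -23/(4*D) (U(D) = (-5*2/4 - 13/4)/D = (-5*½ - 13/4)/D = (-5/2 - 13/4)/D = -23/(4*D))
U(4)³ = (-23/4/4)³ = (-23/4*¼)³ = (-23/16)³ = -12167/4096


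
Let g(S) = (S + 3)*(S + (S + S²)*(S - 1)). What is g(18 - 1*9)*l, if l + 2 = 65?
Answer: 551124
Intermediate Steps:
l = 63 (l = -2 + 65 = 63)
g(S) = (3 + S)*(S + (-1 + S)*(S + S²)) (g(S) = (3 + S)*(S + (S + S²)*(-1 + S)) = (3 + S)*(S + (-1 + S)*(S + S²)))
g(18 - 1*9)*l = ((18 - 1*9)³*(3 + (18 - 1*9)))*63 = ((18 - 9)³*(3 + (18 - 9)))*63 = (9³*(3 + 9))*63 = (729*12)*63 = 8748*63 = 551124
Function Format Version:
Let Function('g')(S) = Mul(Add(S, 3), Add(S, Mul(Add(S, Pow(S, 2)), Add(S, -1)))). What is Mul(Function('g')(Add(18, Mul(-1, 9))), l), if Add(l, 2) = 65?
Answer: 551124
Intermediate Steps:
l = 63 (l = Add(-2, 65) = 63)
Function('g')(S) = Mul(Add(3, S), Add(S, Mul(Add(-1, S), Add(S, Pow(S, 2))))) (Function('g')(S) = Mul(Add(3, S), Add(S, Mul(Add(S, Pow(S, 2)), Add(-1, S)))) = Mul(Add(3, S), Add(S, Mul(Add(-1, S), Add(S, Pow(S, 2))))))
Mul(Function('g')(Add(18, Mul(-1, 9))), l) = Mul(Mul(Pow(Add(18, Mul(-1, 9)), 3), Add(3, Add(18, Mul(-1, 9)))), 63) = Mul(Mul(Pow(Add(18, -9), 3), Add(3, Add(18, -9))), 63) = Mul(Mul(Pow(9, 3), Add(3, 9)), 63) = Mul(Mul(729, 12), 63) = Mul(8748, 63) = 551124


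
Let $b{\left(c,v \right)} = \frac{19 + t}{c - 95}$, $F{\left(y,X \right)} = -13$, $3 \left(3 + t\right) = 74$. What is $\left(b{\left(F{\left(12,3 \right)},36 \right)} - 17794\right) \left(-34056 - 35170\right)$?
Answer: $\frac{99778514357}{81} \approx 1.2318 \cdot 10^{9}$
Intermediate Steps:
$t = \frac{65}{3}$ ($t = -3 + \frac{1}{3} \cdot 74 = -3 + \frac{74}{3} = \frac{65}{3} \approx 21.667$)
$b{\left(c,v \right)} = \frac{122}{3 \left(-95 + c\right)}$ ($b{\left(c,v \right)} = \frac{19 + \frac{65}{3}}{c - 95} = \frac{122}{3 \left(-95 + c\right)}$)
$\left(b{\left(F{\left(12,3 \right)},36 \right)} - 17794\right) \left(-34056 - 35170\right) = \left(\frac{122}{3 \left(-95 - 13\right)} - 17794\right) \left(-34056 - 35170\right) = \left(\frac{122}{3 \left(-108\right)} - 17794\right) \left(-69226\right) = \left(\frac{122}{3} \left(- \frac{1}{108}\right) - 17794\right) \left(-69226\right) = \left(- \frac{61}{162} - 17794\right) \left(-69226\right) = \left(- \frac{2882689}{162}\right) \left(-69226\right) = \frac{99778514357}{81}$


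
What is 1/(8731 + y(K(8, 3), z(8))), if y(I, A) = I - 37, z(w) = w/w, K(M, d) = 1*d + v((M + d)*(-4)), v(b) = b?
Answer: 1/8653 ≈ 0.00011557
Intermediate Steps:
K(M, d) = -4*M - 3*d (K(M, d) = 1*d + (M + d)*(-4) = d + (-4*M - 4*d) = -4*M - 3*d)
z(w) = 1
y(I, A) = -37 + I
1/(8731 + y(K(8, 3), z(8))) = 1/(8731 + (-37 + (-4*8 - 3*3))) = 1/(8731 + (-37 + (-32 - 9))) = 1/(8731 + (-37 - 41)) = 1/(8731 - 78) = 1/8653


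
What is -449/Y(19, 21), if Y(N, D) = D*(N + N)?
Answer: -449/798 ≈ -0.56266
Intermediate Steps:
Y(N, D) = 2*D*N (Y(N, D) = D*(2*N) = 2*D*N)
-449/Y(19, 21) = -449/(2*21*19) = -449/798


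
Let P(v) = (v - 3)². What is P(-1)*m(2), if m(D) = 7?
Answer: 112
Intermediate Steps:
P(v) = (-3 + v)²
P(-1)*m(2) = (-3 - 1)²*7 = (-4)²*7 = 16*7 = 112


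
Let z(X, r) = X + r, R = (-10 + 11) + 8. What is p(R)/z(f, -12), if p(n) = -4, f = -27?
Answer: 4/39 ≈ 0.10256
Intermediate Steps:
R = 9 (R = 1 + 8 = 9)
p(R)/z(f, -12) = -4/(-27 - 12) = -4/(-39) = -4*(-1/39) = 4/39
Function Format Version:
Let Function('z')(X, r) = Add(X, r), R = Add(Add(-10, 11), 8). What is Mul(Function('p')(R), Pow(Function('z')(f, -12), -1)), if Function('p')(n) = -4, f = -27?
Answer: Rational(4, 39) ≈ 0.10256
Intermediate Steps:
R = 9 (R = Add(1, 8) = 9)
Mul(Function('p')(R), Pow(Function('z')(f, -12), -1)) = Mul(-4, Pow(Add(-27, -12), -1)) = Mul(-4, Pow(-39, -1)) = Mul(-4, Rational(-1, 39)) = Rational(4, 39)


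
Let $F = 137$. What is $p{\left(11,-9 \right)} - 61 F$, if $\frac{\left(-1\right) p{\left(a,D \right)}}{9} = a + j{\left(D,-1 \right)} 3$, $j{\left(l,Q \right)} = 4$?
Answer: $-8564$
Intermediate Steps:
$p{\left(a,D \right)} = -108 - 9 a$ ($p{\left(a,D \right)} = - 9 \left(a + 4 \cdot 3\right) = - 9 \left(a + 12\right) = - 9 \left(12 + a\right) = -108 - 9 a$)
$p{\left(11,-9 \right)} - 61 F = \left(-108 - 99\right) - 8357 = -207 - 8357 = -8564$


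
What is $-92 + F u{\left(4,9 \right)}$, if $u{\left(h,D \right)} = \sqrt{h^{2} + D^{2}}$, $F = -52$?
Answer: $-92 - 52 \sqrt{97} \approx -604.14$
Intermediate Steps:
$u{\left(h,D \right)} = \sqrt{D^{2} + h^{2}}$
$-92 + F u{\left(4,9 \right)} = -92 - 52 \sqrt{9^{2} + 4^{2}} = -92 - 52 \sqrt{81 + 16} = -92 - 52 \sqrt{97}$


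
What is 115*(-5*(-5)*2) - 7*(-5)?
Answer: 5785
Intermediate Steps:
115*(-5*(-5)*2) - 7*(-5) = 115*(25*2) + 35 = 115*50 + 35 = 5750 + 35 = 5785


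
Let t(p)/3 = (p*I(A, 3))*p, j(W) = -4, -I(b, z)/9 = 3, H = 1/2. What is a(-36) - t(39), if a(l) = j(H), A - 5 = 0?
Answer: 123197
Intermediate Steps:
A = 5 (A = 5 + 0 = 5)
H = 1/2 ≈ 0.50000
I(b, z) = -27 (I(b, z) = -9*3 = -27)
a(l) = -4
t(p) = -81*p**2 (t(p) = 3*((p*(-27))*p) = 3*((-27*p)*p) = 3*(-27*p**2) = -81*p**2)
a(-36) - t(39) = -4 - (-81)*39**2 = -4 - (-81)*1521 = -4 - 1*(-123201) = -4 + 123201 = 123197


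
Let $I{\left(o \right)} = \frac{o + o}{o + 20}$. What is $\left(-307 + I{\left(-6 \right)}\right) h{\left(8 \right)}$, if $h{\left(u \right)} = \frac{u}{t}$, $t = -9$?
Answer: $\frac{17240}{63} \approx 273.65$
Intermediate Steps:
$h{\left(u \right)} = - \frac{u}{9}$ ($h{\left(u \right)} = \frac{u}{-9} = u \left(- \frac{1}{9}\right) = - \frac{u}{9}$)
$I{\left(o \right)} = \frac{2 o}{20 + o}$
$\left(-307 + I{\left(-6 \right)}\right) h{\left(8 \right)} = \left(-307 + 2 \left(-6\right) \frac{1}{20 - 6}\right) \left(\left(- \frac{1}{9}\right) 8\right) = \left(-307 + 2 \left(-6\right) \frac{1}{14}\right) \left(- \frac{8}{9}\right) = \left(-307 - \frac{6}{7}\right) \left(- \frac{8}{9}\right) = \left(- \frac{2155}{7}\right) \left(- \frac{8}{9}\right) = \frac{17240}{63}$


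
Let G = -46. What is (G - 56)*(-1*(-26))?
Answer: -2652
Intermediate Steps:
(G - 56)*(-1*(-26)) = (-46 - 56)*(-1*(-26)) = -102*26 = -2652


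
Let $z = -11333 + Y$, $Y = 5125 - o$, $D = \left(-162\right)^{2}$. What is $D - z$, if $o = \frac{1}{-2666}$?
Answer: $\frac{86517031}{2666} \approx 32452.0$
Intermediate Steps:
$o = - \frac{1}{2666} \approx -0.00037509$
$D = 26244$
$Y = \frac{13663251}{2666}$ ($Y = 5125 - - \frac{1}{2666} = 5125 + \frac{1}{2666} = \frac{13663251}{2666} \approx 5125.0$)
$z = - \frac{16550527}{2666}$ ($z = -11333 + \frac{13663251}{2666} = - \frac{16550527}{2666} \approx -6208.0$)
$D - z = 26244 - - \frac{16550527}{2666} = 26244 + \frac{16550527}{2666} = \frac{86517031}{2666}$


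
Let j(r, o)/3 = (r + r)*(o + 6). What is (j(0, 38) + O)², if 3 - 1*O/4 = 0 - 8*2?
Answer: 5776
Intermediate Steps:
O = 76 (O = 12 - 4*(0 - 8*2) = 12 - 4*(0 - 16) = 12 - 4*(-16) = 12 + 64 = 76)
j(r, o) = 6*r*(6 + o) (j(r, o) = 3*((r + r)*(o + 6)) = 3*((2*r)*(6 + o)) = 3*(2*r*(6 + o)) = 6*r*(6 + o))
(j(0, 38) + O)² = (6*0*(6 + 38) + 76)² = (6*0*44 + 76)² = (0 + 76)² = 76² = 5776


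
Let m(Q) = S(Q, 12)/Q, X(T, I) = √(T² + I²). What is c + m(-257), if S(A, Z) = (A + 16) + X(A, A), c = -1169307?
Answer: -300511658/257 - √2 ≈ -1.1693e+6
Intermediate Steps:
X(T, I) = √(I² + T²)
S(A, Z) = 16 + A + √2*√(A²) (S(A, Z) = (A + 16) + √(A² + A²) = (16 + A) + √(2*A²) = (16 + A) + √2*√(A²) = 16 + A + √2*√(A²))
m(Q) = (16 + Q + √2*√(Q²))/Q
c + m(-257) = -1169307 + (16 - 257 + √2*√((-257)²))/(-257) = -1169307 - (16 - 257 + √2*√66049)/257 = -1169307 - (16 - 257 + √2*257)/257 = -1169307 - (16 - 257 + 257*√2)/257 = -1169307 - (-241 + 257*√2)/257 = -1169307 + (241/257 - √2) = -300511658/257 - √2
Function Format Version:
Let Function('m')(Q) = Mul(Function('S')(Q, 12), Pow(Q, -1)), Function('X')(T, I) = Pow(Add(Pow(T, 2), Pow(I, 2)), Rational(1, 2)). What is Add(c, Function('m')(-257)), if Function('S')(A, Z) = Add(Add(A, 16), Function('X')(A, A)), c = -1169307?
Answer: Add(Rational(-300511658, 257), Mul(-1, Pow(2, Rational(1, 2)))) ≈ -1.1693e+6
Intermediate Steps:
Function('X')(T, I) = Pow(Add(Pow(I, 2), Pow(T, 2)), Rational(1, 2))
Function('S')(A, Z) = Add(16, A, Mul(Pow(2, Rational(1, 2)), Pow(Pow(A, 2), Rational(1, 2)))) (Function('S')(A, Z) = Add(Add(A, 16), Pow(Add(Pow(A, 2), Pow(A, 2)), Rational(1, 2))) = Add(Add(16, A), Pow(Mul(2, Pow(A, 2)), Rational(1, 2))) = Add(Add(16, A), Mul(Pow(2, Rational(1, 2)), Pow(Pow(A, 2), Rational(1, 2)))) = Add(16, A, Mul(Pow(2, Rational(1, 2)), Pow(Pow(A, 2), Rational(1, 2)))))
Function('m')(Q) = Mul(Pow(Q, -1), Add(16, Q, Mul(Pow(2, Rational(1, 2)), Pow(Pow(Q, 2), Rational(1, 2))))) (Function('m')(Q) = Mul(Add(16, Q, Mul(Pow(2, Rational(1, 2)), Pow(Pow(Q, 2), Rational(1, 2)))), Pow(Q, -1)) = Mul(Pow(Q, -1), Add(16, Q, Mul(Pow(2, Rational(1, 2)), Pow(Pow(Q, 2), Rational(1, 2))))))
Add(c, Function('m')(-257)) = Add(-1169307, Mul(Pow(-257, -1), Add(16, -257, Mul(Pow(2, Rational(1, 2)), Pow(Pow(-257, 2), Rational(1, 2)))))) = Add(-1169307, Mul(Rational(-1, 257), Add(16, -257, Mul(Pow(2, Rational(1, 2)), Pow(66049, Rational(1, 2)))))) = Add(-1169307, Mul(Rational(-1, 257), Add(16, -257, Mul(Pow(2, Rational(1, 2)), 257)))) = Add(-1169307, Mul(Rational(-1, 257), Add(16, -257, Mul(257, Pow(2, Rational(1, 2)))))) = Add(-1169307, Mul(Rational(-1, 257), Add(-241, Mul(257, Pow(2, Rational(1, 2)))))) = Add(-1169307, Add(Rational(241, 257), Mul(-1, Pow(2, Rational(1, 2))))) = Add(Rational(-300511658, 257), Mul(-1, Pow(2, Rational(1, 2))))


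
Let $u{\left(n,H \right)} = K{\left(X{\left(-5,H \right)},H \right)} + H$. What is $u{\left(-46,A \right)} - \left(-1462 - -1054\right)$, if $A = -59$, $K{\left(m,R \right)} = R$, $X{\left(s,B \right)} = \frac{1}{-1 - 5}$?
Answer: $290$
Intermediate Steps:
$X{\left(s,B \right)} = - \frac{1}{6}$ ($X{\left(s,B \right)} = \frac{1}{-6} = - \frac{1}{6}$)
$u{\left(n,H \right)} = 2 H$ ($u{\left(n,H \right)} = H + H = 2 H$)
$u{\left(-46,A \right)} - \left(-1462 - -1054\right) = 2 \left(-59\right) - \left(-1462 - -1054\right) = -118 - \left(-1462 + 1054\right) = -118 - -408 = -118 + 408 = 290$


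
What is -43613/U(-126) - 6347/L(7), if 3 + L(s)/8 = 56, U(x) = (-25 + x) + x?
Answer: 16733793/117448 ≈ 142.48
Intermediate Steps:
U(x) = -25 + 2*x
L(s) = 424 (L(s) = -24 + 8*56 = -24 + 448 = 424)
-43613/U(-126) - 6347/L(7) = -43613/(-25 + 2*(-126)) - 6347/424 = -43613/(-25 - 252) - 6347*1/424 = -43613/(-277) - 6347/424 = -43613*(-1/277) - 6347/424 = 43613/277 - 6347/424 = 16733793/117448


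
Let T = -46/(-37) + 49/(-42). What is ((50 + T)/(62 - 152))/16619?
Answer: -11117/332047620 ≈ -3.3480e-5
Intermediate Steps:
T = 17/222 (T = -46*(-1/37) + 49*(-1/42) = 46/37 - 7/6 = 17/222 ≈ 0.076577)
((50 + T)/(62 - 152))/16619 = ((50 + 17/222)/(62 - 152))/16619 = ((11117/222)/(-90))*(1/16619) = ((11117/222)*(-1/90))*(1/16619) = -11117/19980*1/16619 = -11117/332047620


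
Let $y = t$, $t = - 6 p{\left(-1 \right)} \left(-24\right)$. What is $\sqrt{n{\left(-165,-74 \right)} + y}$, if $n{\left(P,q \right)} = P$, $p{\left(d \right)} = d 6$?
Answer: $7 i \sqrt{21} \approx 32.078 i$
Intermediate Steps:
$p{\left(d \right)} = 6 d$
$t = -864$ ($t = - 6 \cdot 6 \left(-1\right) \left(-24\right) = \left(-6\right) \left(-6\right) \left(-24\right) = 36 \left(-24\right) = -864$)
$y = -864$
$\sqrt{n{\left(-165,-74 \right)} + y} = \sqrt{-165 - 864} = \sqrt{-1029} = 7 i \sqrt{21}$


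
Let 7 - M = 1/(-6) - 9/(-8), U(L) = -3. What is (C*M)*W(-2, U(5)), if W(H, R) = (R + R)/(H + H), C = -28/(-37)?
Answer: 1015/148 ≈ 6.8581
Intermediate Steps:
C = 28/37 (C = -28*(-1/37) = 28/37 ≈ 0.75676)
W(H, R) = R/H (W(H, R) = (2*R)/((2*H)) = (2*R)*(1/(2*H)) = R/H)
M = 145/24 (M = 7 - (1/(-6) - 9/(-8)) = 7 - (1*(-1/6) - 9*(-1/8)) = 7 - (-1/6 + 9/8) = 7 - 1*23/24 = 7 - 23/24 = 145/24 ≈ 6.0417)
(C*M)*W(-2, U(5)) = ((28/37)*(145/24))*(-3/(-2)) = 1015*(-3*(-1/2))/222 = (1015/222)*(3/2) = 1015/148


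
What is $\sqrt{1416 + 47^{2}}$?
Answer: $5 \sqrt{145} \approx 60.208$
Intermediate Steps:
$\sqrt{1416 + 47^{2}} = \sqrt{1416 + 2209} = \sqrt{3625} = 5 \sqrt{145}$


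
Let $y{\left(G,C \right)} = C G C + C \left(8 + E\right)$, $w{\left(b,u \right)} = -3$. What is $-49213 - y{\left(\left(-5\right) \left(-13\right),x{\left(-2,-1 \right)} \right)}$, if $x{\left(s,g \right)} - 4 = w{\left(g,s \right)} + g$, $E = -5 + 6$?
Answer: $-49213$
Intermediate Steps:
$E = 1$
$x{\left(s,g \right)} = 1 + g$ ($x{\left(s,g \right)} = 4 + \left(-3 + g\right) = 1 + g$)
$y{\left(G,C \right)} = 9 C + G C^{2}$ ($y{\left(G,C \right)} = C G C + C \left(8 + 1\right) = G C^{2} + C 9 = G C^{2} + 9 C = 9 C + G C^{2}$)
$-49213 - y{\left(\left(-5\right) \left(-13\right),x{\left(-2,-1 \right)} \right)} = -49213 - \left(1 - 1\right) \left(9 + \left(1 - 1\right) \left(\left(-5\right) \left(-13\right)\right)\right) = -49213 - 0 \left(9 + 0 \cdot 65\right) = -49213 - 0 \left(9 + 0\right) = -49213 - 0 \cdot 9 = -49213 - 0 = -49213 + 0 = -49213$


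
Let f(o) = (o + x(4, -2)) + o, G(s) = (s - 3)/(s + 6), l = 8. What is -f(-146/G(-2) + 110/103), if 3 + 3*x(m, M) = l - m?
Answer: -364727/1545 ≈ -236.07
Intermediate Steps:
x(m, M) = 5/3 - m/3 (x(m, M) = -1 + (8 - m)/3 = -1 + (8/3 - m/3) = 5/3 - m/3)
G(s) = (-3 + s)/(6 + s)
f(o) = ⅓ + 2*o (f(o) = (o + (5/3 - ⅓*4)) + o = (o + (5/3 - 4/3)) + o = (o + ⅓) + o = (⅓ + o) + o = ⅓ + 2*o)
-f(-146/G(-2) + 110/103) = -(⅓ + 2*(-146*(6 - 2)/(-3 - 2) + 110/103)) = -(⅓ + 2*(-146/(-5/4) + 110*(1/103))) = -(⅓ + 2*(-146/((¼)*(-5)) + 110/103)) = -(⅓ + 2*(-146/(-5/4) + 110/103)) = -(⅓ + 2*(-146*(-⅘) + 110/103)) = -(⅓ + 2*(584/5 + 110/103)) = -(⅓ + 2*(60702/515)) = -(⅓ + 121404/515) = -1*364727/1545 = -364727/1545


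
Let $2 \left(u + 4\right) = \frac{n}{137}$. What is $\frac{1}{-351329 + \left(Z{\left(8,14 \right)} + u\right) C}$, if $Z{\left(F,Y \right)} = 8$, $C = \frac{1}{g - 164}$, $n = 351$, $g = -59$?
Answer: $- \frac{61102}{21466906005} \approx -2.8463 \cdot 10^{-6}$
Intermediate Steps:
$C = - \frac{1}{223}$ ($C = \frac{1}{-59 - 164} = \frac{1}{-223} = - \frac{1}{223} \approx -0.0044843$)
$u = - \frac{745}{274}$ ($u = -4 + \frac{351 \cdot \frac{1}{137}}{2} = -4 + \frac{1}{2} \cdot \frac{351}{137} = -4 + \frac{351}{274} = - \frac{745}{274} \approx -2.719$)
$\frac{1}{-351329 + \left(Z{\left(8,14 \right)} + u\right) C} = \frac{1}{-351329 + \left(8 - \frac{745}{274}\right) \left(- \frac{1}{223}\right)} = \frac{1}{-351329 + \frac{1447}{274} \left(- \frac{1}{223}\right)} = \frac{1}{-351329 - \frac{1447}{61102}} = \frac{1}{- \frac{21466906005}{61102}} = - \frac{61102}{21466906005}$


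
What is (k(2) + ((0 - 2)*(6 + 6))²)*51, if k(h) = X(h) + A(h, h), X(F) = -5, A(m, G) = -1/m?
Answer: 58191/2 ≈ 29096.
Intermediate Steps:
k(h) = -5 - 1/h
(k(2) + ((0 - 2)*(6 + 6))²)*51 = ((-5 - 1/2) + ((0 - 2)*(6 + 6))²)*51 = ((-5 - 1*½) + (-2*12)²)*51 = ((-5 - ½) + (-24)²)*51 = (-11/2 + 576)*51 = (1141/2)*51 = 58191/2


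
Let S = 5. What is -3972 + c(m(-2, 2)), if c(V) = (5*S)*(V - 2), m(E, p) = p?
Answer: -3972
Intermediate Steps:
c(V) = -50 + 25*V (c(V) = (5*5)*(V - 2) = 25*(-2 + V) = -50 + 25*V)
-3972 + c(m(-2, 2)) = -3972 + (-50 + 25*2) = -3972 + (-50 + 50) = -3972 + 0 = -3972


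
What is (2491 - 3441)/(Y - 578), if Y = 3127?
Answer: -950/2549 ≈ -0.37269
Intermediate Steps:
(2491 - 3441)/(Y - 578) = (2491 - 3441)/(3127 - 578) = -950/2549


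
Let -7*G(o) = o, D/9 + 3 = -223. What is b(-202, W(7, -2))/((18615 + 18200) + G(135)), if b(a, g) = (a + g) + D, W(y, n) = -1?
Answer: -15659/257570 ≈ -0.060795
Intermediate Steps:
D = -2034 (D = -27 + 9*(-223) = -27 - 2007 = -2034)
G(o) = -o/7
b(a, g) = -2034 + a + g (b(a, g) = (a + g) - 2034 = -2034 + a + g)
b(-202, W(7, -2))/((18615 + 18200) + G(135)) = (-2034 - 202 - 1)/((18615 + 18200) - ⅐*135) = -2237/(36815 - 135/7) = -2237/257570/7 = -2237*7/257570 = -15659/257570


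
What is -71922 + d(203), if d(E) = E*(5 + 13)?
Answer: -68268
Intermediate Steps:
d(E) = 18*E (d(E) = E*18 = 18*E)
-71922 + d(203) = -71922 + 18*203 = -71922 + 3654 = -68268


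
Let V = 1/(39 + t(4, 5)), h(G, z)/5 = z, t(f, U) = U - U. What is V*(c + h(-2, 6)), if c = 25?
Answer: 55/39 ≈ 1.4103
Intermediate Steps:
t(f, U) = 0
h(G, z) = 5*z
V = 1/39 (V = 1/(39 + 0) = 1/39 ≈ 0.025641)
V*(c + h(-2, 6)) = (25 + 5*6)/39 = (25 + 30)/39 = (1/39)*55 = 55/39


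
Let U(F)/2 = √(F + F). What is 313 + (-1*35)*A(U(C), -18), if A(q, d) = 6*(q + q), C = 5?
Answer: 313 - 840*√10 ≈ -2343.3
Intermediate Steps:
U(F) = 2*√2*√F (U(F) = 2*√(F + F) = 2*√(2*F) = 2*(√2*√F) = 2*√2*√F)
A(q, d) = 12*q (A(q, d) = 6*(2*q) = 12*q)
313 + (-1*35)*A(U(C), -18) = 313 + (-1*35)*(12*(2*√2*√5)) = 313 - 420*2*√10 = 313 - 840*√10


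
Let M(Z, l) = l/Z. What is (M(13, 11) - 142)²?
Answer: 3367225/169 ≈ 19924.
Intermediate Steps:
(M(13, 11) - 142)² = (11/13 - 142)² = (-1835/13)² = 3367225/169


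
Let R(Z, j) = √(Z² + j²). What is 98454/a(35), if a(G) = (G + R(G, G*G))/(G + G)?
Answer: -196908/1225 + 196908*√1226/1225 ≈ 5467.5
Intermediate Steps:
a(G) = (G + √(G² + G⁴))/(2*G) (a(G) = (G + √(G² + (G*G)²))/(G + G) = (G + √(G² + (G²)²))/((2*G)) = (G + √(G² + G⁴))*(1/(2*G)) = (G + √(G² + G⁴))/(2*G))
98454/a(35) = 98454/(((½)*(35 + √(35² + 35⁴))/35)) = 98454/(((½)*(1/35)*(35 + √(1225 + 1500625)))) = 98454/(((½)*(1/35)*(35 + √1501850))) = 98454/(((½)*(1/35)*(35 + 35*√1226))) = 98454/(½ + √1226/2)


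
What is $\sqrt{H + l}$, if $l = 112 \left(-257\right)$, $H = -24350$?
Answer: $i \sqrt{53134} \approx 230.51 i$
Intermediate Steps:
$l = -28784$
$\sqrt{H + l} = \sqrt{-24350 - 28784} = \sqrt{-53134} = i \sqrt{53134}$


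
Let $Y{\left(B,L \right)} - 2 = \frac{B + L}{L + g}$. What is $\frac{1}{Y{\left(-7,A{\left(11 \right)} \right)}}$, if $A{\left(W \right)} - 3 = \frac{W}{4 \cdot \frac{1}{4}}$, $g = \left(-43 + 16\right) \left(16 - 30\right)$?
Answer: $\frac{56}{113} \approx 0.49558$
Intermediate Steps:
$g = 378$ ($g = \left(-27\right) \left(-14\right) = 378$)
$A{\left(W \right)} = 3 + W$ ($A{\left(W \right)} = 3 + \frac{W}{4 \cdot \frac{1}{4}} = 3 + \frac{W}{1} = 3 + W 1 = 3 + W$)
$Y{\left(B,L \right)} = 2 + \frac{B + L}{378 + L}$ ($Y{\left(B,L \right)} = 2 + \frac{B + L}{L + 378} = 2 + \frac{B + L}{378 + L}$)
$\frac{1}{Y{\left(-7,A{\left(11 \right)} \right)}} = \frac{1}{\frac{1}{378 + \left(3 + 11\right)} \left(756 - 7 + 3 \left(3 + 11\right)\right)} = \frac{1}{\frac{1}{378 + 14} \left(756 - 7 + 3 \cdot 14\right)} = \frac{1}{\frac{1}{392} \left(756 - 7 + 42\right)} = \frac{1}{\frac{1}{392} \cdot 791} = \frac{1}{\frac{113}{56}} = \frac{56}{113}$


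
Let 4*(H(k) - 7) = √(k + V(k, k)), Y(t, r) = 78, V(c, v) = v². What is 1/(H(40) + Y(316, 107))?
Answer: 34/2849 - √410/14245 ≈ 0.010513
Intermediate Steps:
H(k) = 7 + √(k + k²)/4
1/(H(40) + Y(316, 107)) = 1/((7 + √(40*(1 + 40))/4) + 78) = 1/((7 + √(40*41)/4) + 78) = 1/((7 + √1640/4) + 78) = 1/((7 + (2*√410)/4) + 78) = 1/((7 + √410/2) + 78) = 1/(85 + √410/2)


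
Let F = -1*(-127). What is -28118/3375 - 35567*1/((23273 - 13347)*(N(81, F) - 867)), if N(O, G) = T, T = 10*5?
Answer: -32557723333/3909957750 ≈ -8.3269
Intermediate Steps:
T = 50
F = 127
N(O, G) = 50
-28118/3375 - 35567*1/((23273 - 13347)*(N(81, F) - 867)) = -28118/3375 - 35567*1/((50 - 867)*(23273 - 13347)) = -28118*1/3375 - 35567/(9926*(-817)) = -28118/3375 - 35567/(-8109542) = -28118/3375 - 35567*(-1/8109542) = -28118/3375 + 5081/1158506 = -32557723333/3909957750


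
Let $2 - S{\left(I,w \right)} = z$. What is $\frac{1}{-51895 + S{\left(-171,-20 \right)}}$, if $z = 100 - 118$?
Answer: $- \frac{1}{51875} \approx -1.9277 \cdot 10^{-5}$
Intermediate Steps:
$z = -18$
$S{\left(I,w \right)} = 20$ ($S{\left(I,w \right)} = 2 - -18 = 2 + 18 = 20$)
$\frac{1}{-51895 + S{\left(-171,-20 \right)}} = \frac{1}{-51895 + 20} = \frac{1}{-51875} = - \frac{1}{51875}$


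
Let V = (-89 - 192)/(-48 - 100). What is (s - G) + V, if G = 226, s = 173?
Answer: -7563/148 ≈ -51.101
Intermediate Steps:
V = 281/148 (V = -281/(-148) = -281*(-1/148) = 281/148 ≈ 1.8986)
(s - G) + V = (173 - 1*226) + 281/148 = (173 - 226) + 281/148 = -53 + 281/148 = -7563/148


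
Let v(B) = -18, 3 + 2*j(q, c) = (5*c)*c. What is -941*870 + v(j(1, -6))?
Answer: -818688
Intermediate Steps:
j(q, c) = -3/2 + 5*c**2/2 (j(q, c) = -3/2 + ((5*c)*c)/2 = -3/2 + (5*c**2)/2 = -3/2 + 5*c**2/2)
-941*870 + v(j(1, -6)) = -941*870 - 18 = -818670 - 18 = -818688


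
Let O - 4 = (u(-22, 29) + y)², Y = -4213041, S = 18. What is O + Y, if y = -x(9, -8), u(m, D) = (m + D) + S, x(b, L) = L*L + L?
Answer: -4212076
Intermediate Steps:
x(b, L) = L + L² (x(b, L) = L² + L = L + L²)
u(m, D) = 18 + D + m (u(m, D) = (m + D) + 18 = (D + m) + 18 = 18 + D + m)
y = -56 (y = -(-8)*(1 - 8) = -(-8)*(-7) = -1*56 = -56)
O = 965 (O = 4 + ((18 + 29 - 22) - 56)² = 4 + (25 - 56)² = 4 + (-31)² = 4 + 961 = 965)
O + Y = 965 - 4213041 = -4212076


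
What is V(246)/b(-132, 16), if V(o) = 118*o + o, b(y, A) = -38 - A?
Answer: -4879/9 ≈ -542.11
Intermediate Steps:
V(o) = 119*o
V(246)/b(-132, 16) = (119*246)/(-38 - 1*16) = 29274/(-38 - 16) = 29274/(-54) = 29274*(-1/54) = -4879/9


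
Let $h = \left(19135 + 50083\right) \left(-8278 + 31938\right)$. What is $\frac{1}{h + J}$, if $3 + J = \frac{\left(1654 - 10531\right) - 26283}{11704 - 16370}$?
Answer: $\frac{2333}{3820749164621} \approx 6.1061 \cdot 10^{-10}$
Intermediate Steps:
$h = 1637697880$ ($h = 69218 \cdot 23660 = 1637697880$)
$J = \frac{10581}{2333}$ ($J = -3 + \frac{\left(1654 - 10531\right) - 26283}{11704 - 16370} = -3 + \frac{\left(1654 - 10531\right) - 26283}{-4666} = -3 + \left(-8877 - 26283\right) \left(- \frac{1}{4666}\right) = -3 - - \frac{17580}{2333} = -3 + \frac{17580}{2333} = \frac{10581}{2333} \approx 4.5354$)
$\frac{1}{h + J} = \frac{1}{1637697880 + \frac{10581}{2333}} = \frac{1}{\frac{3820749164621}{2333}} = \frac{2333}{3820749164621}$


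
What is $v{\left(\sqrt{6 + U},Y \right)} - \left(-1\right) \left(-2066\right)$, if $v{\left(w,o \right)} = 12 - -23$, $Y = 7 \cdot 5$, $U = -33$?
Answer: $-2031$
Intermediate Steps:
$Y = 35$
$v{\left(w,o \right)} = 35$ ($v{\left(w,o \right)} = 12 + 23 = 35$)
$v{\left(\sqrt{6 + U},Y \right)} - \left(-1\right) \left(-2066\right) = 35 - \left(-1\right) \left(-2066\right) = 35 - 2066 = -2031$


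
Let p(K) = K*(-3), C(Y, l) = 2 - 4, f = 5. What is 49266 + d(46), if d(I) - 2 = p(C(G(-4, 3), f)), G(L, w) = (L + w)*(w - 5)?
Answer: 49274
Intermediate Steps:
G(L, w) = (-5 + w)*(L + w) (G(L, w) = (L + w)*(-5 + w) = (-5 + w)*(L + w))
C(Y, l) = -2
p(K) = -3*K
d(I) = 8 (d(I) = 2 - 3*(-2) = 2 + 6 = 8)
49266 + d(46) = 49266 + 8 = 49274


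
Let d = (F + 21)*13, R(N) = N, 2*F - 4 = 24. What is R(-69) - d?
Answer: -524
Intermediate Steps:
F = 14 (F = 2 + (½)*24 = 2 + 12 = 14)
d = 455 (d = (14 + 21)*13 = 35*13 = 455)
R(-69) - d = -69 - 1*455 = -69 - 455 = -524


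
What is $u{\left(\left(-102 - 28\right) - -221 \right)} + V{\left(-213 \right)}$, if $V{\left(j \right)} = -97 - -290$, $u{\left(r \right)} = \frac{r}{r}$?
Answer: $194$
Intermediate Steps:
$u{\left(r \right)} = 1$
$V{\left(j \right)} = 193$ ($V{\left(j \right)} = -97 + 290 = 193$)
$u{\left(\left(-102 - 28\right) - -221 \right)} + V{\left(-213 \right)} = 1 + 193 = 194$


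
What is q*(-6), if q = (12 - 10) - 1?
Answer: -6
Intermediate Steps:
q = 1 (q = 2 - 1 = 1)
q*(-6) = 1*(-6) = -6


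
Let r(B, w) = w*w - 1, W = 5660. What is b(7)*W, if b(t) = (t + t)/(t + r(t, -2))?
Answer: 7924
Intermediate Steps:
r(B, w) = -1 + w² (r(B, w) = w² - 1 = -1 + w²)
b(t) = 2*t/(3 + t) (b(t) = (t + t)/(t + (-1 + (-2)²)) = (2*t)/(t + (-1 + 4)) = (2*t)/(t + 3) = (2*t)/(3 + t) = 2*t/(3 + t))
b(7)*W = (2*7/(3 + 7))*5660 = (2*7/10)*5660 = (2*7*(⅒))*5660 = (7/5)*5660 = 7924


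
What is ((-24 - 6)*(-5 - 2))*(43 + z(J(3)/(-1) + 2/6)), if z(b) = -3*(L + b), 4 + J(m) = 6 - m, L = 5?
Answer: 5040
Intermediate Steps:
J(m) = 2 - m (J(m) = -4 + (6 - m) = 2 - m)
z(b) = -15 - 3*b (z(b) = -3*(5 + b) = -15 - 3*b)
((-24 - 6)*(-5 - 2))*(43 + z(J(3)/(-1) + 2/6)) = ((-24 - 6)*(-5 - 2))*(43 + (-15 - 3*((2 - 1*3)/(-1) + 2/6))) = (-30*(-7))*(43 + (-15 - 3*((2 - 3)*(-1) + 2*(⅙)))) = 210*(43 + (-15 - 3*(-1*(-1) + ⅓))) = 210*(43 + (-15 - 3*(1 + ⅓))) = 210*(43 + (-15 - 3*4/3)) = 210*(43 + (-15 - 4)) = 210*(43 - 19) = 210*24 = 5040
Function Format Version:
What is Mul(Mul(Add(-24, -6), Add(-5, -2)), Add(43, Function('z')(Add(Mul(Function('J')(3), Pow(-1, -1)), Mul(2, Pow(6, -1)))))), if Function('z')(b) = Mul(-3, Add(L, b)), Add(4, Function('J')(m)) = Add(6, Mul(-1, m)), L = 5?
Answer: 5040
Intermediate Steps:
Function('J')(m) = Add(2, Mul(-1, m)) (Function('J')(m) = Add(-4, Add(6, Mul(-1, m))) = Add(2, Mul(-1, m)))
Function('z')(b) = Add(-15, Mul(-3, b)) (Function('z')(b) = Mul(-3, Add(5, b)) = Add(-15, Mul(-3, b)))
Mul(Mul(Add(-24, -6), Add(-5, -2)), Add(43, Function('z')(Add(Mul(Function('J')(3), Pow(-1, -1)), Mul(2, Pow(6, -1)))))) = Mul(Mul(Add(-24, -6), Add(-5, -2)), Add(43, Add(-15, Mul(-3, Add(Mul(Add(2, Mul(-1, 3)), Pow(-1, -1)), Mul(2, Pow(6, -1))))))) = Mul(Mul(-30, -7), Add(43, Add(-15, Mul(-3, Add(Mul(Add(2, -3), -1), Mul(2, Rational(1, 6))))))) = Mul(210, Add(43, Add(-15, Mul(-3, Add(Mul(-1, -1), Rational(1, 3)))))) = Mul(210, Add(43, Add(-15, Mul(-3, Add(1, Rational(1, 3)))))) = Mul(210, Add(43, Add(-15, Mul(-3, Rational(4, 3))))) = Mul(210, Add(43, Add(-15, -4))) = Mul(210, Add(43, -19)) = Mul(210, 24) = 5040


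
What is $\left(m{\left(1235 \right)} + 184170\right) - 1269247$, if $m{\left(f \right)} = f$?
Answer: $-1083842$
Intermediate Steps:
$\left(m{\left(1235 \right)} + 184170\right) - 1269247 = \left(1235 + 184170\right) - 1269247 = 185405 - 1269247 = -1083842$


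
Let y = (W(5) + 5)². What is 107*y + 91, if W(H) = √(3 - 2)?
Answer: 3943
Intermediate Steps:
W(H) = 1 (W(H) = √1 = 1)
y = 36 (y = (1 + 5)² = 6² = 36)
107*y + 91 = 107*36 + 91 = 3852 + 91 = 3943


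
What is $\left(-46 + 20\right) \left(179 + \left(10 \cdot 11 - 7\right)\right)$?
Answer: $-7332$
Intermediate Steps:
$\left(-46 + 20\right) \left(179 + \left(10 \cdot 11 - 7\right)\right) = - 26 \left(179 + \left(110 - 7\right)\right) = - 26 \left(179 + 103\right) = \left(-26\right) 282 = -7332$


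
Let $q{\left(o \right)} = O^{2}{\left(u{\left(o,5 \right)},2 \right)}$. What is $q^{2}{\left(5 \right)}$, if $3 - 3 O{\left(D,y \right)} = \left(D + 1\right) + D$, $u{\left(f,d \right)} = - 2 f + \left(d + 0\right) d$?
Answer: $\frac{614656}{81} \approx 7588.3$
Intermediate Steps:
$u{\left(f,d \right)} = d^{2} - 2 f$ ($u{\left(f,d \right)} = - 2 f + d d = - 2 f + d^{2} = d^{2} - 2 f$)
$O{\left(D,y \right)} = \frac{2}{3} - \frac{2 D}{3}$ ($O{\left(D,y \right)} = 1 - \frac{\left(D + 1\right) + D}{3} = 1 - \frac{\left(1 + D\right) + D}{3} = 1 - \frac{1 + 2 D}{3} = 1 - \left(\frac{1}{3} + \frac{2 D}{3}\right) = \frac{2}{3} - \frac{2 D}{3}$)
$q{\left(o \right)} = \left(-16 + \frac{4 o}{3}\right)^{2}$ ($q{\left(o \right)} = \left(\frac{2}{3} - \frac{2 \left(5^{2} - 2 o\right)}{3}\right)^{2} = \left(\frac{2}{3} - \frac{2 \left(25 - 2 o\right)}{3}\right)^{2} = \left(\frac{2}{3} + \left(- \frac{50}{3} + \frac{4 o}{3}\right)\right)^{2} = \left(-16 + \frac{4 o}{3}\right)^{2}$)
$q^{2}{\left(5 \right)} = \left(\frac{16 \left(12 - 5\right)^{2}}{9}\right)^{2} = \left(\frac{16 \cdot 7^{2}}{9}\right)^{2} = \left(\frac{16}{9} \cdot 49\right)^{2} = \left(\frac{784}{9}\right)^{2} = \frac{614656}{81}$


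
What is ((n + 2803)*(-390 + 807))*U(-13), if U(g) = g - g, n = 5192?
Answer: 0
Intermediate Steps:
U(g) = 0
((n + 2803)*(-390 + 807))*U(-13) = ((5192 + 2803)*(-390 + 807))*0 = (7995*417)*0 = 3333915*0 = 0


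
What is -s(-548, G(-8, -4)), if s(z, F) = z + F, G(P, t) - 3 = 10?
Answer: 535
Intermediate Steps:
G(P, t) = 13 (G(P, t) = 3 + 10 = 13)
s(z, F) = F + z
-s(-548, G(-8, -4)) = -(13 - 548) = -1*(-535) = 535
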